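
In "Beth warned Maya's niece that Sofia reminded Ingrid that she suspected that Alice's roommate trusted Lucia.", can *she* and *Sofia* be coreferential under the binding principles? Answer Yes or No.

Yes

*Sofia* is an R-expression; Principle C requires it to be free (not bound by any c-commanding expression).
— she: subject of the clause headed by 'suspected'; the pronoun does not c-command the R-expression — coreference allowed.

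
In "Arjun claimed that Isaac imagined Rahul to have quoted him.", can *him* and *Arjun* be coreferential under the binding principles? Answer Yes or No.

Yes

*Arjun* is an R-expression; Principle C requires it to be free (not bound by any c-commanding expression).
— him: object of the clause headed by 'quoted'; the pronoun does not c-command the R-expression — coreference allowed.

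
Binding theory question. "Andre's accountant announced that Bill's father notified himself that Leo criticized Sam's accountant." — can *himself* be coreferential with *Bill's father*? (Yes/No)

*himself* is a reflexive; Principle A requires it to be bound within its binding domain — the clause headed by 'notified'.
— Bill's father: subject of the clause headed by 'notified'; c-commands the reflexive within its binding domain — allowed (Principle A).

Yes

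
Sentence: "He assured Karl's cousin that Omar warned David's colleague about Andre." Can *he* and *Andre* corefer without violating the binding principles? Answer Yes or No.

*Andre* is an R-expression; Principle C requires it to be free (not bound by any c-commanding expression).
— he: subject of the matrix clause; the pronoun c-commands the R-expression — coreference blocked (Principle C).

No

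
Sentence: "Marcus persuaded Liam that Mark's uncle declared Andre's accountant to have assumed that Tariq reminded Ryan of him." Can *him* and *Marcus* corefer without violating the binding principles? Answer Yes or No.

*Marcus* is an R-expression; Principle C requires it to be free (not bound by any c-commanding expression).
— him: second object of the clause headed by 'reminded'; the pronoun does not c-command the R-expression — coreference allowed.

Yes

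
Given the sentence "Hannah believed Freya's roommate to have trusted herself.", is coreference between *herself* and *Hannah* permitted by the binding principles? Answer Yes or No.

*herself* is a reflexive; Principle A requires it to be bound within its binding domain — the clause headed by 'trusted'.
— Hannah: subject of the matrix clause; c-commands the reflexive but lies outside its binding domain — cannot bind it (Principle A).

No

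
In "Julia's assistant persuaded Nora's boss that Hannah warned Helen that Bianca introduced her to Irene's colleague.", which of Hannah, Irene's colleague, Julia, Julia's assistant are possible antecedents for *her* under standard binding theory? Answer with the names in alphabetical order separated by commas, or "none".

Hannah, Julia, Julia's assistant

*her* is a pronoun; Principle B requires it to be free in its binding domain — the clause headed by 'introduced'.
— Hannah: subject of the clause headed by 'warned'; c-commands the pronoun but lies outside its binding domain — allowed.
— Irene's colleague: second object of the clause headed by 'introduced'; is c-commanded by the pronoun; coreference would bind this R-expression — blocked (Principle C).
— Julia: possessor inside the subject DP of the matrix clause; does not c-command the pronoun — Principle B does not apply; allowed.
— Julia's assistant: subject of the matrix clause; c-commands the pronoun but lies outside its binding domain — allowed.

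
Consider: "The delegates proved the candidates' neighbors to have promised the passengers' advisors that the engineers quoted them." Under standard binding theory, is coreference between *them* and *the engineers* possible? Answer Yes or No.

*the engineers* is an R-expression; Principle C requires it to be free (not bound by any c-commanding expression).
— them: object of the clause headed by 'quoted'; the R-expression locally c-commands the pronoun — coreference blocked (Principle B on the pronoun).

No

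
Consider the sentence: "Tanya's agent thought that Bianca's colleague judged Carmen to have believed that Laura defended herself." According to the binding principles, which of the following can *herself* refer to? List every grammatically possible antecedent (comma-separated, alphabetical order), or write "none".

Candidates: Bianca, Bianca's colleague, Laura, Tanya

Laura

*herself* is a reflexive; Principle A requires it to be bound within its binding domain — the clause headed by 'defended'.
— Bianca: possessor inside the subject DP of the clause headed by 'judged'; does not c-command the reflexive — cannot bind it (Principle A).
— Bianca's colleague: subject of the clause headed by 'judged'; c-commands the reflexive but lies outside its binding domain — cannot bind it (Principle A).
— Laura: subject of the clause headed by 'defended'; c-commands the reflexive within its binding domain — allowed (Principle A).
— Tanya: possessor inside the subject DP of the matrix clause; does not c-command the reflexive — cannot bind it (Principle A).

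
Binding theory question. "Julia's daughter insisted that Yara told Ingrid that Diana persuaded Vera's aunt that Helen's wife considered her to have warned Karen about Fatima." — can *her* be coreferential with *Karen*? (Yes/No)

*her* is a pronoun; Principle B requires it to be free in its binding domain — the clause headed by 'considered'.
— Karen: object of the clause headed by 'warned'; is c-commanded by the pronoun; coreference would bind this R-expression — blocked (Principle C).

No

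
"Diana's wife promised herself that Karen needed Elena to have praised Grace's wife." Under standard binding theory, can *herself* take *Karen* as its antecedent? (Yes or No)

*herself* is a reflexive; Principle A requires it to be bound within its binding domain — the matrix clause.
— Karen: subject of the clause headed by 'needed'; does not c-command the reflexive — cannot bind it (Principle A).

No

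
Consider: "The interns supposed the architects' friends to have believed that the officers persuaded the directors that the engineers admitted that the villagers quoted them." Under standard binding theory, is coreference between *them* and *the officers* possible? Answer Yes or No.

Yes

*the officers* is an R-expression; Principle C requires it to be free (not bound by any c-commanding expression).
— them: object of the clause headed by 'quoted'; the pronoun does not c-command the R-expression — coreference allowed.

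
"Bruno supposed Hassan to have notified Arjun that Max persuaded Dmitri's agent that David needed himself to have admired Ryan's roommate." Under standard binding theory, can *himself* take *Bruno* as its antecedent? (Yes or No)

No

*himself* is a reflexive; Principle A requires it to be bound within its binding domain — the clause headed by 'needed'.
— Bruno: subject of the matrix clause; c-commands the reflexive but lies outside its binding domain — cannot bind it (Principle A).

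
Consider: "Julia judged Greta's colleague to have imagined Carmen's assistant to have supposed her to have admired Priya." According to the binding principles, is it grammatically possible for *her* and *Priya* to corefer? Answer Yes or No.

No

*her* is a pronoun; Principle B requires it to be free in its binding domain — the clause headed by 'supposed'.
— Priya: object of the clause headed by 'admired'; is c-commanded by the pronoun; coreference would bind this R-expression — blocked (Principle C).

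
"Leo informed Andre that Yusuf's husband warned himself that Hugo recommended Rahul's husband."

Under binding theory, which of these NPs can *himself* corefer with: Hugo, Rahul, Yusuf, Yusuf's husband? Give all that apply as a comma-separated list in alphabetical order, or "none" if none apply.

Yusuf's husband

*himself* is a reflexive; Principle A requires it to be bound within its binding domain — the clause headed by 'warned'.
— Hugo: subject of the clause headed by 'recommended'; does not c-command the reflexive — cannot bind it (Principle A).
— Rahul: possessor inside the object DP of the clause headed by 'recommended'; does not c-command the reflexive — cannot bind it (Principle A).
— Yusuf: possessor inside the subject DP of the clause headed by 'warned'; does not c-command the reflexive — cannot bind it (Principle A).
— Yusuf's husband: subject of the clause headed by 'warned'; c-commands the reflexive within its binding domain — allowed (Principle A).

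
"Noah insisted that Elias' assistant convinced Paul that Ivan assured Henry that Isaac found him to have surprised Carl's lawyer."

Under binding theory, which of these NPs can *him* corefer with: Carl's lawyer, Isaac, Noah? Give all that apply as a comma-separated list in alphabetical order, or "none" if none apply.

*him* is a pronoun; Principle B requires it to be free in its binding domain — the clause headed by 'found'.
— Carl's lawyer: object of the clause headed by 'surprised'; is c-commanded by the pronoun; coreference would bind this R-expression — blocked (Principle C).
— Isaac: subject of the clause headed by 'found'; c-commands the pronoun within its binding domain — blocked (Principle B).
— Noah: subject of the matrix clause; c-commands the pronoun but lies outside its binding domain — allowed.

Noah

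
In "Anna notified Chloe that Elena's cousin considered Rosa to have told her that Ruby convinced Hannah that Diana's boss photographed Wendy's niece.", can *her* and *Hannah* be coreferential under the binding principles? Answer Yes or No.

No

*Hannah* is an R-expression; Principle C requires it to be free (not bound by any c-commanding expression).
— her: object of the clause headed by 'told'; the pronoun c-commands the R-expression — coreference blocked (Principle C).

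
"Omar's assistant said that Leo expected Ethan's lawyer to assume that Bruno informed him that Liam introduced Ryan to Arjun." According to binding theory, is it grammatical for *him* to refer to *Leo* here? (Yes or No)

*Leo* is an R-expression; Principle C requires it to be free (not bound by any c-commanding expression).
— him: object of the clause headed by 'informed'; the pronoun does not c-command the R-expression — coreference allowed.

Yes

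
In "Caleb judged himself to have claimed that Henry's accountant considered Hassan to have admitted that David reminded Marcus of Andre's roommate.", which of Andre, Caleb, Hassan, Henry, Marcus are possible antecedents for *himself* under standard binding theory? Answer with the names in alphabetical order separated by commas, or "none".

*himself* is a reflexive; Principle A requires it to be bound within its binding domain — the matrix clause.
— Andre: possessor inside the second object DP of the clause headed by 'reminded'; does not c-command the reflexive — cannot bind it (Principle A).
— Caleb: subject of the matrix clause; c-commands the reflexive within its binding domain — allowed (Principle A).
— Hassan: subject of the clause headed by 'admitted'; does not c-command the reflexive — cannot bind it (Principle A).
— Henry: possessor inside the subject DP of the clause headed by 'considered'; does not c-command the reflexive — cannot bind it (Principle A).
— Marcus: object of the clause headed by 'reminded'; does not c-command the reflexive — cannot bind it (Principle A).

Caleb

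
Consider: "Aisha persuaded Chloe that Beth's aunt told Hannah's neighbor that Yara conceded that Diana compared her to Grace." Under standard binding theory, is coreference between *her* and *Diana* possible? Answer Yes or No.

*Diana* is an R-expression; Principle C requires it to be free (not bound by any c-commanding expression).
— her: object of the clause headed by 'compared'; the R-expression locally c-commands the pronoun — coreference blocked (Principle B on the pronoun).

No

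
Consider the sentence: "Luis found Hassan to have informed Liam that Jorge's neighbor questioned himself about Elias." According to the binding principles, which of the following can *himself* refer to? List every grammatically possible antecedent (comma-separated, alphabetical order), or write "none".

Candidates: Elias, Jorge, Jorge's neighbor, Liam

Jorge's neighbor

*himself* is a reflexive; Principle A requires it to be bound within its binding domain — the clause headed by 'questioned'.
— Elias: second object of the clause headed by 'questioned'; does not c-command the reflexive — cannot bind it (Principle A).
— Jorge: possessor inside the subject DP of the clause headed by 'questioned'; does not c-command the reflexive — cannot bind it (Principle A).
— Jorge's neighbor: subject of the clause headed by 'questioned'; c-commands the reflexive within its binding domain — allowed (Principle A).
— Liam: object of the clause headed by 'informed'; c-commands the reflexive but lies outside its binding domain — cannot bind it (Principle A).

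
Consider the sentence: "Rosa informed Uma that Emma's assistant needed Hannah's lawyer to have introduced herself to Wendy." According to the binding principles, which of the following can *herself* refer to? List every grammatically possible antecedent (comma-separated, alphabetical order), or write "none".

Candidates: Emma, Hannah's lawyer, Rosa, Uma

*herself* is a reflexive; Principle A requires it to be bound within its binding domain — the clause headed by 'introduced'.
— Emma: possessor inside the subject DP of the clause headed by 'needed'; does not c-command the reflexive — cannot bind it (Principle A).
— Hannah's lawyer: subject of the clause headed by 'introduced'; c-commands the reflexive within its binding domain — allowed (Principle A).
— Rosa: subject of the matrix clause; c-commands the reflexive but lies outside its binding domain — cannot bind it (Principle A).
— Uma: object of the matrix clause; c-commands the reflexive but lies outside its binding domain — cannot bind it (Principle A).

Hannah's lawyer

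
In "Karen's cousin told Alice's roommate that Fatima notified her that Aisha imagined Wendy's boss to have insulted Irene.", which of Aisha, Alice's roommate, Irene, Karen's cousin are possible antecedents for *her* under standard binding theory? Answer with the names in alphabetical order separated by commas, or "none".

*her* is a pronoun; Principle B requires it to be free in its binding domain — the clause headed by 'notified'.
— Aisha: subject of the clause headed by 'imagined'; is c-commanded by the pronoun; coreference would bind this R-expression — blocked (Principle C).
— Alice's roommate: object of the matrix clause; c-commands the pronoun but lies outside its binding domain — allowed.
— Irene: object of the clause headed by 'insulted'; is c-commanded by the pronoun; coreference would bind this R-expression — blocked (Principle C).
— Karen's cousin: subject of the matrix clause; c-commands the pronoun but lies outside its binding domain — allowed.

Alice's roommate, Karen's cousin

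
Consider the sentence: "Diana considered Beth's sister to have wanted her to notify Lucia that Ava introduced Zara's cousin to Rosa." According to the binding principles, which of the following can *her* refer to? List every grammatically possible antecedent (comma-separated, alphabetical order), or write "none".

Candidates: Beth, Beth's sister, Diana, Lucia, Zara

Beth, Diana

*her* is a pronoun; Principle B requires it to be free in its binding domain — the clause headed by 'wanted'.
— Beth: possessor inside the subject DP of the clause headed by 'wanted'; does not c-command the pronoun — Principle B does not apply; allowed.
— Beth's sister: subject of the clause headed by 'wanted'; c-commands the pronoun within its binding domain — blocked (Principle B).
— Diana: subject of the matrix clause; c-commands the pronoun but lies outside its binding domain — allowed.
— Lucia: object of the clause headed by 'notify'; is c-commanded by the pronoun; coreference would bind this R-expression — blocked (Principle C).
— Zara: possessor inside the object DP of the clause headed by 'introduced'; is c-commanded by the pronoun; coreference would bind this R-expression — blocked (Principle C).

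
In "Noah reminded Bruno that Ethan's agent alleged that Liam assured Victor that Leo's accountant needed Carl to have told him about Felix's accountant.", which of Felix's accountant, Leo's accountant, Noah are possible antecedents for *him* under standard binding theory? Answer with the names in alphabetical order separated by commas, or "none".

Leo's accountant, Noah

*him* is a pronoun; Principle B requires it to be free in its binding domain — the clause headed by 'told'.
— Felix's accountant: second object of the clause headed by 'told'; is c-commanded by the pronoun; coreference would bind this R-expression — blocked (Principle C).
— Leo's accountant: subject of the clause headed by 'needed'; c-commands the pronoun but lies outside its binding domain — allowed.
— Noah: subject of the matrix clause; c-commands the pronoun but lies outside its binding domain — allowed.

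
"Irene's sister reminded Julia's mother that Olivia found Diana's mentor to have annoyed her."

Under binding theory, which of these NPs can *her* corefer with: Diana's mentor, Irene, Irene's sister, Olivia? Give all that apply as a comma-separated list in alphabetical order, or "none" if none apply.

Irene, Irene's sister, Olivia

*her* is a pronoun; Principle B requires it to be free in its binding domain — the clause headed by 'annoyed'.
— Diana's mentor: subject of the clause headed by 'annoyed'; c-commands the pronoun within its binding domain — blocked (Principle B).
— Irene: possessor inside the subject DP of the matrix clause; does not c-command the pronoun — Principle B does not apply; allowed.
— Irene's sister: subject of the matrix clause; c-commands the pronoun but lies outside its binding domain — allowed.
— Olivia: subject of the clause headed by 'found'; c-commands the pronoun but lies outside its binding domain — allowed.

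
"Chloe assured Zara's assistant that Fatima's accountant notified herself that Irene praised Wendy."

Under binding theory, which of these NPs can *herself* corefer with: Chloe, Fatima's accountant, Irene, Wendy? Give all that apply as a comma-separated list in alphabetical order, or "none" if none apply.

Fatima's accountant

*herself* is a reflexive; Principle A requires it to be bound within its binding domain — the clause headed by 'notified'.
— Chloe: subject of the matrix clause; c-commands the reflexive but lies outside its binding domain — cannot bind it (Principle A).
— Fatima's accountant: subject of the clause headed by 'notified'; c-commands the reflexive within its binding domain — allowed (Principle A).
— Irene: subject of the clause headed by 'praised'; does not c-command the reflexive — cannot bind it (Principle A).
— Wendy: object of the clause headed by 'praised'; does not c-command the reflexive — cannot bind it (Principle A).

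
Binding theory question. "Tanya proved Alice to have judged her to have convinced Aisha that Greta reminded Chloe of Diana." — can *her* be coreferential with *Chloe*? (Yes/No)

No

*her* is a pronoun; Principle B requires it to be free in its binding domain — the clause headed by 'judged'.
— Chloe: object of the clause headed by 'reminded'; is c-commanded by the pronoun; coreference would bind this R-expression — blocked (Principle C).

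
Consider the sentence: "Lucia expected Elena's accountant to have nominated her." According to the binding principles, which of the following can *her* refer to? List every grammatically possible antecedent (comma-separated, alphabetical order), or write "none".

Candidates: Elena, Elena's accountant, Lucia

Elena, Lucia

*her* is a pronoun; Principle B requires it to be free in its binding domain — the clause headed by 'nominated'.
— Elena: possessor inside the subject DP of the clause headed by 'nominated'; does not c-command the pronoun — Principle B does not apply; allowed.
— Elena's accountant: subject of the clause headed by 'nominated'; c-commands the pronoun within its binding domain — blocked (Principle B).
— Lucia: subject of the matrix clause; c-commands the pronoun but lies outside its binding domain — allowed.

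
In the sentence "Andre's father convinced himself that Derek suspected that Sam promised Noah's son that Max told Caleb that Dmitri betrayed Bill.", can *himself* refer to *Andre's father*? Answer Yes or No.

Yes

*himself* is a reflexive; Principle A requires it to be bound within its binding domain — the matrix clause.
— Andre's father: subject of the matrix clause; c-commands the reflexive within its binding domain — allowed (Principle A).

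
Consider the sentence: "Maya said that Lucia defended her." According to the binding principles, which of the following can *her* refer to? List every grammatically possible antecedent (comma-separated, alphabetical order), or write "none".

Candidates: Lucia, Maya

Maya

*her* is a pronoun; Principle B requires it to be free in its binding domain — the clause headed by 'defended'.
— Lucia: subject of the clause headed by 'defended'; c-commands the pronoun within its binding domain — blocked (Principle B).
— Maya: subject of the matrix clause; c-commands the pronoun but lies outside its binding domain — allowed.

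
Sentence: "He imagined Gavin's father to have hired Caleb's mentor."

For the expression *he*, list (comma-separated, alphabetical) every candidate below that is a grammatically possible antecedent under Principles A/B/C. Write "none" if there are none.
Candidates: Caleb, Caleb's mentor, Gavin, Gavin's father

none

*he* is a pronoun; Principle B requires it to be free in its binding domain — the matrix clause.
— Caleb: possessor inside the object DP of the clause headed by 'hired'; is c-commanded by the pronoun; coreference would bind this R-expression — blocked (Principle C).
— Caleb's mentor: object of the clause headed by 'hired'; is c-commanded by the pronoun; coreference would bind this R-expression — blocked (Principle C).
— Gavin: possessor inside the subject DP of the clause headed by 'hired'; is c-commanded by the pronoun; coreference would bind this R-expression — blocked (Principle C).
— Gavin's father: subject of the clause headed by 'hired'; is c-commanded by the pronoun; coreference would bind this R-expression — blocked (Principle C).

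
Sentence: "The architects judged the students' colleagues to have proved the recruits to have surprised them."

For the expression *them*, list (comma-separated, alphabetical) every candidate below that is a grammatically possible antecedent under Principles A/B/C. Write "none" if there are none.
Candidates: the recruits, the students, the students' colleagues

*them* is a pronoun; Principle B requires it to be free in its binding domain — the clause headed by 'surprised'.
— the recruits: subject of the clause headed by 'surprised'; c-commands the pronoun within its binding domain — blocked (Principle B).
— the students: possessor inside the subject DP of the clause headed by 'proved'; does not c-command the pronoun — Principle B does not apply; allowed.
— the students' colleagues: subject of the clause headed by 'proved'; c-commands the pronoun but lies outside its binding domain — allowed.

the students, the students' colleagues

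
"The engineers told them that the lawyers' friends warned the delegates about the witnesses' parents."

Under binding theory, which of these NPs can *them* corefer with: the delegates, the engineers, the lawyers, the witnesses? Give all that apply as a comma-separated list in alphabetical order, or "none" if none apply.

none

*them* is a pronoun; Principle B requires it to be free in its binding domain — the matrix clause.
— the delegates: object of the clause headed by 'warned'; is c-commanded by the pronoun; coreference would bind this R-expression — blocked (Principle C).
— the engineers: subject of the matrix clause; c-commands the pronoun within its binding domain — blocked (Principle B).
— the lawyers: possessor inside the subject DP of the clause headed by 'warned'; is c-commanded by the pronoun; coreference would bind this R-expression — blocked (Principle C).
— the witnesses: possessor inside the second object DP of the clause headed by 'warned'; is c-commanded by the pronoun; coreference would bind this R-expression — blocked (Principle C).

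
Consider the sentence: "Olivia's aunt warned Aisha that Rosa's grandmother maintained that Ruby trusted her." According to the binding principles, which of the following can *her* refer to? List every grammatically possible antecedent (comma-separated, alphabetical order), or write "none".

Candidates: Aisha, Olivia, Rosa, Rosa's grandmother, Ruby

*her* is a pronoun; Principle B requires it to be free in its binding domain — the clause headed by 'trusted'.
— Aisha: object of the matrix clause; c-commands the pronoun but lies outside its binding domain — allowed.
— Olivia: possessor inside the subject DP of the matrix clause; does not c-command the pronoun — Principle B does not apply; allowed.
— Rosa: possessor inside the subject DP of the clause headed by 'maintained'; does not c-command the pronoun — Principle B does not apply; allowed.
— Rosa's grandmother: subject of the clause headed by 'maintained'; c-commands the pronoun but lies outside its binding domain — allowed.
— Ruby: subject of the clause headed by 'trusted'; c-commands the pronoun within its binding domain — blocked (Principle B).

Aisha, Olivia, Rosa, Rosa's grandmother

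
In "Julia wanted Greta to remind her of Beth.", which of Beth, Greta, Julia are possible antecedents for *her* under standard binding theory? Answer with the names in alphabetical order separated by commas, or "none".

Julia

*her* is a pronoun; Principle B requires it to be free in its binding domain — the clause headed by 'remind'.
— Beth: second object of the clause headed by 'remind'; is c-commanded by the pronoun; coreference would bind this R-expression — blocked (Principle C).
— Greta: subject of the clause headed by 'remind'; c-commands the pronoun within its binding domain — blocked (Principle B).
— Julia: subject of the matrix clause; c-commands the pronoun but lies outside its binding domain — allowed.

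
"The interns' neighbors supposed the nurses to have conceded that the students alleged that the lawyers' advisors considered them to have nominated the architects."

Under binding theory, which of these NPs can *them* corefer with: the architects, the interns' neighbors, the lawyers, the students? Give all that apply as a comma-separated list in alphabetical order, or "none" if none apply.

the interns' neighbors, the lawyers, the students

*them* is a pronoun; Principle B requires it to be free in its binding domain — the clause headed by 'considered'.
— the architects: object of the clause headed by 'nominated'; is c-commanded by the pronoun; coreference would bind this R-expression — blocked (Principle C).
— the interns' neighbors: subject of the matrix clause; c-commands the pronoun but lies outside its binding domain — allowed.
— the lawyers: possessor inside the subject DP of the clause headed by 'considered'; does not c-command the pronoun — Principle B does not apply; allowed.
— the students: subject of the clause headed by 'alleged'; c-commands the pronoun but lies outside its binding domain — allowed.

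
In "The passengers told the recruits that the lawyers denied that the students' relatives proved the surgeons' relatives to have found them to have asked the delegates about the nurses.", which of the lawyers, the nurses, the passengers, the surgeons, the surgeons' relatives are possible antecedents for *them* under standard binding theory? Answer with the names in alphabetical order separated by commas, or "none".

the lawyers, the passengers, the surgeons

*them* is a pronoun; Principle B requires it to be free in its binding domain — the clause headed by 'found'.
— the lawyers: subject of the clause headed by 'denied'; c-commands the pronoun but lies outside its binding domain — allowed.
— the nurses: second object of the clause headed by 'asked'; is c-commanded by the pronoun; coreference would bind this R-expression — blocked (Principle C).
— the passengers: subject of the matrix clause; c-commands the pronoun but lies outside its binding domain — allowed.
— the surgeons: possessor inside the subject DP of the clause headed by 'found'; does not c-command the pronoun — Principle B does not apply; allowed.
— the surgeons' relatives: subject of the clause headed by 'found'; c-commands the pronoun within its binding domain — blocked (Principle B).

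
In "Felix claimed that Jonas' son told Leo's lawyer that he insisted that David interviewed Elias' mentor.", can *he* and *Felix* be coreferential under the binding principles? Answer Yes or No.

*Felix* is an R-expression; Principle C requires it to be free (not bound by any c-commanding expression).
— he: subject of the clause headed by 'insisted'; the pronoun does not c-command the R-expression — coreference allowed.

Yes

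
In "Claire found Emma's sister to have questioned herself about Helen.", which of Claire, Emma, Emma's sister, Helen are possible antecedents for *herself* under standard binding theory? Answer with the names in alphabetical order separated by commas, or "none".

*herself* is a reflexive; Principle A requires it to be bound within its binding domain — the clause headed by 'questioned'.
— Claire: subject of the matrix clause; c-commands the reflexive but lies outside its binding domain — cannot bind it (Principle A).
— Emma: possessor inside the subject DP of the clause headed by 'questioned'; does not c-command the reflexive — cannot bind it (Principle A).
— Emma's sister: subject of the clause headed by 'questioned'; c-commands the reflexive within its binding domain — allowed (Principle A).
— Helen: second object of the clause headed by 'questioned'; does not c-command the reflexive — cannot bind it (Principle A).

Emma's sister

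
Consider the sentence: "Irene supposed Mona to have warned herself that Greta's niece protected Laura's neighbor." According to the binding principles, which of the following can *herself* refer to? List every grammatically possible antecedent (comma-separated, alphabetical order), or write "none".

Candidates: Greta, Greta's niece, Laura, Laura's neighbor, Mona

Mona

*herself* is a reflexive; Principle A requires it to be bound within its binding domain — the clause headed by 'warned'.
— Greta: possessor inside the subject DP of the clause headed by 'protected'; does not c-command the reflexive — cannot bind it (Principle A).
— Greta's niece: subject of the clause headed by 'protected'; does not c-command the reflexive — cannot bind it (Principle A).
— Laura: possessor inside the object DP of the clause headed by 'protected'; does not c-command the reflexive — cannot bind it (Principle A).
— Laura's neighbor: object of the clause headed by 'protected'; does not c-command the reflexive — cannot bind it (Principle A).
— Mona: subject of the clause headed by 'warned'; c-commands the reflexive within its binding domain — allowed (Principle A).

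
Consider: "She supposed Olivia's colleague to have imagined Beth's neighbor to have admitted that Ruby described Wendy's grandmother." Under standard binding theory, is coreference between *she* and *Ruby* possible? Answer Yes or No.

*Ruby* is an R-expression; Principle C requires it to be free (not bound by any c-commanding expression).
— she: subject of the matrix clause; the pronoun c-commands the R-expression — coreference blocked (Principle C).

No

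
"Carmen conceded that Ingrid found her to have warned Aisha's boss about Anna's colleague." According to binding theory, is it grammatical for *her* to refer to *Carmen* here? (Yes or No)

Yes

*Carmen* is an R-expression; Principle C requires it to be free (not bound by any c-commanding expression).
— her: subject of the clause headed by 'warned'; the pronoun does not c-command the R-expression — coreference allowed.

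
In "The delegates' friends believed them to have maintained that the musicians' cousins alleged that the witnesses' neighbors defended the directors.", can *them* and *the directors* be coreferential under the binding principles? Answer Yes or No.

*the directors* is an R-expression; Principle C requires it to be free (not bound by any c-commanding expression).
— them: subject of the clause headed by 'maintained'; the pronoun c-commands the R-expression — coreference blocked (Principle C).

No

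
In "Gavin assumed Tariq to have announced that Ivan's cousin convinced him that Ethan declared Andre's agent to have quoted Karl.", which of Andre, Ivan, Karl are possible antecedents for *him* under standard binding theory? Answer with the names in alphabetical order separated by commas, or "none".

*him* is a pronoun; Principle B requires it to be free in its binding domain — the clause headed by 'convinced'.
— Andre: possessor inside the subject DP of the clause headed by 'quoted'; is c-commanded by the pronoun; coreference would bind this R-expression — blocked (Principle C).
— Ivan: possessor inside the subject DP of the clause headed by 'convinced'; does not c-command the pronoun — Principle B does not apply; allowed.
— Karl: object of the clause headed by 'quoted'; is c-commanded by the pronoun; coreference would bind this R-expression — blocked (Principle C).

Ivan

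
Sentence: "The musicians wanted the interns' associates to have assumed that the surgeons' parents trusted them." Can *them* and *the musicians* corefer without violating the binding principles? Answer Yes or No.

*the musicians* is an R-expression; Principle C requires it to be free (not bound by any c-commanding expression).
— them: object of the clause headed by 'trusted'; the pronoun does not c-command the R-expression — coreference allowed.

Yes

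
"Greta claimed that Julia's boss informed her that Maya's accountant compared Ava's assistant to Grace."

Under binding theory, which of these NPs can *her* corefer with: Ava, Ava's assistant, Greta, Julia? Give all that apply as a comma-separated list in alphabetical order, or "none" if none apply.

*her* is a pronoun; Principle B requires it to be free in its binding domain — the clause headed by 'informed'.
— Ava: possessor inside the object DP of the clause headed by 'compared'; is c-commanded by the pronoun; coreference would bind this R-expression — blocked (Principle C).
— Ava's assistant: object of the clause headed by 'compared'; is c-commanded by the pronoun; coreference would bind this R-expression — blocked (Principle C).
— Greta: subject of the matrix clause; c-commands the pronoun but lies outside its binding domain — allowed.
— Julia: possessor inside the subject DP of the clause headed by 'informed'; does not c-command the pronoun — Principle B does not apply; allowed.

Greta, Julia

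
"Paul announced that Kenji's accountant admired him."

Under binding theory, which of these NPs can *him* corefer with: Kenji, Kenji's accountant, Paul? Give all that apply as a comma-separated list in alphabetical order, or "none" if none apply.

*him* is a pronoun; Principle B requires it to be free in its binding domain — the clause headed by 'admired'.
— Kenji: possessor inside the subject DP of the clause headed by 'admired'; does not c-command the pronoun — Principle B does not apply; allowed.
— Kenji's accountant: subject of the clause headed by 'admired'; c-commands the pronoun within its binding domain — blocked (Principle B).
— Paul: subject of the matrix clause; c-commands the pronoun but lies outside its binding domain — allowed.

Kenji, Paul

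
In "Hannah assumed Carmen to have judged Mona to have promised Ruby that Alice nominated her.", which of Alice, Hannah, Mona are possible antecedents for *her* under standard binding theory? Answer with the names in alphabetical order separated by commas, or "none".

*her* is a pronoun; Principle B requires it to be free in its binding domain — the clause headed by 'nominated'.
— Alice: subject of the clause headed by 'nominated'; c-commands the pronoun within its binding domain — blocked (Principle B).
— Hannah: subject of the matrix clause; c-commands the pronoun but lies outside its binding domain — allowed.
— Mona: subject of the clause headed by 'promised'; c-commands the pronoun but lies outside its binding domain — allowed.

Hannah, Mona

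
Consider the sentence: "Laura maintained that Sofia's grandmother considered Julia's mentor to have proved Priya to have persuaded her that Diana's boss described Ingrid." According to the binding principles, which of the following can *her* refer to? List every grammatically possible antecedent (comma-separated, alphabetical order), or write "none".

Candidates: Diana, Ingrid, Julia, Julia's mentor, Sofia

Julia, Julia's mentor, Sofia

*her* is a pronoun; Principle B requires it to be free in its binding domain — the clause headed by 'persuaded'.
— Diana: possessor inside the subject DP of the clause headed by 'described'; is c-commanded by the pronoun; coreference would bind this R-expression — blocked (Principle C).
— Ingrid: object of the clause headed by 'described'; is c-commanded by the pronoun; coreference would bind this R-expression — blocked (Principle C).
— Julia: possessor inside the subject DP of the clause headed by 'proved'; does not c-command the pronoun — Principle B does not apply; allowed.
— Julia's mentor: subject of the clause headed by 'proved'; c-commands the pronoun but lies outside its binding domain — allowed.
— Sofia: possessor inside the subject DP of the clause headed by 'considered'; does not c-command the pronoun — Principle B does not apply; allowed.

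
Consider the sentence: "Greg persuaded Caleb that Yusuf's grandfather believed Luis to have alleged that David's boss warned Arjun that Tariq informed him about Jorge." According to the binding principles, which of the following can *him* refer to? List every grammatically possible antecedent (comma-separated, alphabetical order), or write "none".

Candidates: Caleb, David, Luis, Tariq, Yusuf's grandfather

*him* is a pronoun; Principle B requires it to be free in its binding domain — the clause headed by 'informed'.
— Caleb: object of the matrix clause; c-commands the pronoun but lies outside its binding domain — allowed.
— David: possessor inside the subject DP of the clause headed by 'warned'; does not c-command the pronoun — Principle B does not apply; allowed.
— Luis: subject of the clause headed by 'alleged'; c-commands the pronoun but lies outside its binding domain — allowed.
— Tariq: subject of the clause headed by 'informed'; c-commands the pronoun within its binding domain — blocked (Principle B).
— Yusuf's grandfather: subject of the clause headed by 'believed'; c-commands the pronoun but lies outside its binding domain — allowed.

Caleb, David, Luis, Yusuf's grandfather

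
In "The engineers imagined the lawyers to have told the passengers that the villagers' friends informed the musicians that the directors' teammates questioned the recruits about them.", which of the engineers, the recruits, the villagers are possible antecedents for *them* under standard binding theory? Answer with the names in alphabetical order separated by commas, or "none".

*them* is a pronoun; Principle B requires it to be free in its binding domain — the clause headed by 'questioned'.
— the engineers: subject of the matrix clause; c-commands the pronoun but lies outside its binding domain — allowed.
— the recruits: object of the clause headed by 'questioned'; c-commands the pronoun within its binding domain — blocked (Principle B).
— the villagers: possessor inside the subject DP of the clause headed by 'informed'; does not c-command the pronoun — Principle B does not apply; allowed.

the engineers, the villagers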